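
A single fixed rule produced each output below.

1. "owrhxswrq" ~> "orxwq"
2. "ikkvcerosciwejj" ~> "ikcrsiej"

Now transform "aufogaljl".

Looking at the pairs, the operation is to keep every other character starting from the first (positions 1st, 3rd, 5th, ...).
So "aufogaljl" becomes "afgll".

afgll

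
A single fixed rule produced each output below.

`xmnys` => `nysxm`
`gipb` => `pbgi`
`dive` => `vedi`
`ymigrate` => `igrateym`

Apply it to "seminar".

minarse

The pattern: move the first 2 characters to the end (rotate left by 2).
On "seminar" that produces "minarse".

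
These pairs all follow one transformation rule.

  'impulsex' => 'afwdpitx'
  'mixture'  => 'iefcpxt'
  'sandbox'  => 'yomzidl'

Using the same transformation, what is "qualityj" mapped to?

The pattern: shift every letter 11 places forward in the alphabet (wrapping around), then move the first 2 characters to the end (rotate left by 2).
Starting from "qualityj": after the first operation, "bflwteju"; after the second, "lwtejubf".
(Check on "mixture": → "xtiefcp" → "iefcpxt" ✓)

lwtejubf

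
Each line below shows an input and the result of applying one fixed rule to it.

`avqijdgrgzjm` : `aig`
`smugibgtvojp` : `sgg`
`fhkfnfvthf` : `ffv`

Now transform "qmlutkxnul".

qux

Each output is the input with this applied: delete the last 3 characters, then keep one character in every 3, starting at position 1 (positions 1st, 4th, 7th, ...).
For "qmlutkxnul" the result is "qux".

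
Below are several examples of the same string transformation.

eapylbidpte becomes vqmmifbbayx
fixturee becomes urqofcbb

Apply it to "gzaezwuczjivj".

wwwtsrggfdbzx

Looking at the pairs, the operation is to sort the characters into reverse alphabetical order, then shift every letter 3 places backward in the alphabet (wrapping around).
Working it through for "gzaezwuczjivj": intermediate "zzzwvujjigeca", final "wwwtsrggfdbzx".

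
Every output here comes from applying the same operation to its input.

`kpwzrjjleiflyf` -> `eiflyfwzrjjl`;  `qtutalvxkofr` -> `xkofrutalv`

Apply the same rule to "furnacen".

Rule — delete the first 2 characters, then swap the front and back halves of the string.
"furnacen" → "rnacen" → "cenrna".

cenrna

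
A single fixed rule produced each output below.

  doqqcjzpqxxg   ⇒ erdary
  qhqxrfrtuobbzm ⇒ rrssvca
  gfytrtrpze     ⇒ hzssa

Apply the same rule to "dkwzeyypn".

exfzo

Each output is the input with this applied: shift every letter 1 place forward in the alphabet (wrapping around), then keep every other character starting from the first (positions 1st, 3rd, 5th, ...).
For "dkwzeyypn", step one produces "elxafzzqo"; step two turns that into "exfzo".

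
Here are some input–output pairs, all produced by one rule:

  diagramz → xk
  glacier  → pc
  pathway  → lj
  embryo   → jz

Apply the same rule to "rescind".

In each case the input is transformed by: shift every letter 11 places forward in the alphabet (wrapping around), then keep only the last 2 characters.
Starting from "rescind": after the first operation, "cpdntyo"; after the second, "yo".

yo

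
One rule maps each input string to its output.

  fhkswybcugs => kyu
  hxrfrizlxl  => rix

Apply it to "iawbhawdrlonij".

warn

The transformation: keep one character in every 3, starting at position 3 (positions 3rd, 6th, 9th, ...).
So "iawbhawdrlonij" becomes "warn".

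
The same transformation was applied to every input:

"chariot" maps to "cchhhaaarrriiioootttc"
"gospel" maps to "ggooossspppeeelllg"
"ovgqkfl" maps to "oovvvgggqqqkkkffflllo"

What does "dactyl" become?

Each output is the input with this applied: repeat every character 3 times, then move the first character to the end.
Applying both steps to "dactyl": "dddaaaccctttyyylll", then "ddaaaccctttyyyllld".

ddaaaccctttyyyllld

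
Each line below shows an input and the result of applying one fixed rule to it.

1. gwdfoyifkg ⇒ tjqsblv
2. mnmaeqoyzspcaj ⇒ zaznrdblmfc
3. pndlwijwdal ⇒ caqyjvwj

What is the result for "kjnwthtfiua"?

What's happening: shift every letter 13 places forward in the alphabet (wrapping around) — i.e. ROT13, then delete the last 3 characters.
"kjnwthtfiua" → "xwajgugsvhn" → "xwajgugs".

xwajgugs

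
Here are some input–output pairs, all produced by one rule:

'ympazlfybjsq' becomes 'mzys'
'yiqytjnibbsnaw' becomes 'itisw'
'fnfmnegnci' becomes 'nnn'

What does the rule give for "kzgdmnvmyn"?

In each case the input is transformed by: keep one character in every 3, starting at position 2 (positions 2nd, 5th, 8th, ...).
Doing the same to "kzgdmnvmyn": "zmm".

zmm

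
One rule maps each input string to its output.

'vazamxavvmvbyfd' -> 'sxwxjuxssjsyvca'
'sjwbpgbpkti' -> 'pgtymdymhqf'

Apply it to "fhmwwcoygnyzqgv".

The rule is to shift every letter 3 places backward in the alphabet (wrapping around).
Applying that to "fhmwwcoygnyzqgv" gives "cejttzlvdkvwnds".

cejttzlvdkvwnds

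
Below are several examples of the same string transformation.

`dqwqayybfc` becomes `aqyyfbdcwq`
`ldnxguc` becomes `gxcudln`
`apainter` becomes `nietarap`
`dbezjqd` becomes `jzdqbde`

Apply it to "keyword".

The rule is to move the first 3 characters to the end (rotate left by 3), then swap each adjacent pair of characters (1↔2, 3↔4, ...).
Applying that to "keyword" gives "owdreky".

owdreky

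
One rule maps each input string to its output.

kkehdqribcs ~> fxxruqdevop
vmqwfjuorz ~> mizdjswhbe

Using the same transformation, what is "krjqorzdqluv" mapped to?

What's happening: move the last character to the front, then shift every letter 13 places forward in the alphabet (wrapping around) — i.e. ROT13.
For "krjqorzdqluv", step one produces "vkrjqorzdqlu"; step two turns that into "ixewdbemqdyh".

ixewdbemqdyh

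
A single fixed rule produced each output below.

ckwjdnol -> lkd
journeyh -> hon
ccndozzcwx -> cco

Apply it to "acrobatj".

The rule is to keep one character in every 3, starting at position 2 (positions 2nd, 5th, 8th, ...), then move the last character to the front.
Applying both steps to "acrobatj": "cbj", then "jcb".
(Check on "ccndozzcwx": → "coc" → "cco" ✓)

jcb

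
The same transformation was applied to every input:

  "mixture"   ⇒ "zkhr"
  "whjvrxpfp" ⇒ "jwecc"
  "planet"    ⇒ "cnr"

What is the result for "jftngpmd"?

wgtz

The rule is to shift every letter 13 places forward in the alphabet (wrapping around) — i.e. ROT13, then keep every other character starting from the first (positions 1st, 3rd, 5th, ...).
Applying both steps to "jftngpmd": "wsgatczq", then "wgtz".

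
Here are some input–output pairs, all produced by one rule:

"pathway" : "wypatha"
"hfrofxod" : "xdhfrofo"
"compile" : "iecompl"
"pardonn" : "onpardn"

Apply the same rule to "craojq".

What's happening: move the last 2 characters to the front (rotate right by 2), then swap the first and last characters.
For "craojq", step one produces "jqcrao"; step two turns that into "oqcraj".

oqcraj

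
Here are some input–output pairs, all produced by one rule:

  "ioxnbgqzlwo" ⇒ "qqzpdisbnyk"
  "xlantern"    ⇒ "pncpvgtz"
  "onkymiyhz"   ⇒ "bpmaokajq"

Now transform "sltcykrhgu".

Each output is the input with this applied: swap the first and last characters, then shift every letter 2 places forward in the alphabet (wrapping around).
Starting from "sltcykrhgu": after the first operation, "ultcykrhgs"; after the second, "wnveamtjiu".

wnveamtjiu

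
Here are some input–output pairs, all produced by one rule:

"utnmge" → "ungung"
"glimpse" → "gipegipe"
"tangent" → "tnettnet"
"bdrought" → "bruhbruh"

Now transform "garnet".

gregre

Rule — keep every other character starting from the first (positions 1st, 3rd, 5th, ...), then write the whole string twice.
"garnet" → "gre" → "gregre".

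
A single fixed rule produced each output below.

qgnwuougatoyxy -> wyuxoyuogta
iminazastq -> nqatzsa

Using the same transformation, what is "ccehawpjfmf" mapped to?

Each output is the input with this applied: delete the first 3 characters, then take characters alternately from the front and the back (1st, last, 2nd, 2nd-last, ...).
On "ccehawpjfmf": the first step gives "hawpjfmf", and the second then gives "hfamwfpj".

hfamwfpj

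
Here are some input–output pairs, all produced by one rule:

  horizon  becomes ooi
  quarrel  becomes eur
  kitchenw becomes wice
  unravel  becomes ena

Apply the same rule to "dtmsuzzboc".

Each output is the input with this applied: keep every other character starting from the second (positions 2nd, 4th, 6th, ...), then move the last character to the front.
"dtmsuzzboc" → "tszbc" → "ctszb".
(Check on "quarrel": → "ure" → "eur" ✓)

ctszb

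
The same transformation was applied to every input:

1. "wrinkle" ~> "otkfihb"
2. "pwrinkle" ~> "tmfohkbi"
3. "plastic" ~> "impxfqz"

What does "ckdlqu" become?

In each case the input is transformed by: shift every letter 3 places backward in the alphabet (wrapping around), then swap each adjacent pair of characters (1↔2, 3↔4, ...).
On "ckdlqu": the first step gives "zhainr", and the second then gives "hziarn".

hziarn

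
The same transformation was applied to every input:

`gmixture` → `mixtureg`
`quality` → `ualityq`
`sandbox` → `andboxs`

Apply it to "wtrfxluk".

trfxlukw

The pattern: move the first character to the end.
So "wtrfxluk" becomes "trfxlukw".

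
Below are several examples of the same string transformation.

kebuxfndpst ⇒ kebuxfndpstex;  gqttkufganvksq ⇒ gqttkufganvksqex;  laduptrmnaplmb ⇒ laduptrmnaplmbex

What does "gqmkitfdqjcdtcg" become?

The rule is to append "ex".
So "gqmkitfdqjcdtcg" becomes "gqmkitfdqjcdtcgex".

gqmkitfdqjcdtcgex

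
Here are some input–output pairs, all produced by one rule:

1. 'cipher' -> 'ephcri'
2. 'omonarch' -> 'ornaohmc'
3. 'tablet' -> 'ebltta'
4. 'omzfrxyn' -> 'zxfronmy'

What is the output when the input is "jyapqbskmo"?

kpsqbjoyma

What's happening: take characters alternately from the front and the back (1st, last, 2nd, 2nd-last, ...), then swap the front and back halves of the string.
For "jyapqbskmo", step one produces "joymakpsqb"; step two turns that into "kpsqbjoyma".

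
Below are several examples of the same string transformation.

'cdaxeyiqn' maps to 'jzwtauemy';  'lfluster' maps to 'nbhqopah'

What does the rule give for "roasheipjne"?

akwodaelfjn

In each case the input is transformed by: shift every letter 4 places backward in the alphabet (wrapping around), then swap the first and last characters.
Applying both steps to "roasheipjne": "nkwodaelfja", then "akwodaelfjn".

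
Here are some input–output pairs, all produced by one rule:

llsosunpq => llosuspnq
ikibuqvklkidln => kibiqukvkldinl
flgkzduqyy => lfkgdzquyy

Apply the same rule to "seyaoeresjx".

esayeoerjsx

The transformation: swap each adjacent pair of characters (1↔2, 3↔4, ...).
"seyaoeresjx" → "esayeoerjsx".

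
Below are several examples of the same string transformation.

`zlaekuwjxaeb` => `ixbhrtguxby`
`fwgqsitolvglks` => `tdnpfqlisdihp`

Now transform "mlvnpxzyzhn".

iskmuwvwek

The transformation: shift every letter 3 places backward in the alphabet (wrapping around), then delete the first character.
On "mlvnpxzyzhn": the first step gives "jiskmuwvwek", and the second then gives "iskmuwvwek".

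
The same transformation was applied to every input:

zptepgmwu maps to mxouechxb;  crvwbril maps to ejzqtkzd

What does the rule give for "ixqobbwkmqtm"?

Each output is the input with this applied: shift every letter 8 places forward in the alphabet (wrapping around), then move the first 3 characters to the end (rotate left by 3).
For "ixqobbwkmqtm", step one produces "qfywjjesuybu"; step two turns that into "wjjesuybuqfy".

wjjesuybuqfy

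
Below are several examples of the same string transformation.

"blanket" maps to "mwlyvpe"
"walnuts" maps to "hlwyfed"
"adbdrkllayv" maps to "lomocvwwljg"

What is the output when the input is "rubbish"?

cfmmtds

Each output is the input with this applied: shift every letter 11 places forward in the alphabet (wrapping around).
For "rubbish" the result is "cfmmtds".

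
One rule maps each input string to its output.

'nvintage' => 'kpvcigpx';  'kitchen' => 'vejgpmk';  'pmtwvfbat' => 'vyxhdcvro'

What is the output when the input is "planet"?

What's happening: shift every letter 2 places forward in the alphabet (wrapping around), then move the first 2 characters to the end (rotate left by 2).
On "planet": the first step gives "rncpgv", and the second then gives "cpgvrn".

cpgvrn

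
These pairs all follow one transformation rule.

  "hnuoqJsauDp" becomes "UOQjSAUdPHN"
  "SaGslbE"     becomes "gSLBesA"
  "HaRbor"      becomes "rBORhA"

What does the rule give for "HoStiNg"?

sTInGhO

The transformation: move the first 2 characters to the end (rotate left by 2), then flip the case of every letter.
Applying both steps to "HoStiNg": "StiNgHo", then "sTInGhO".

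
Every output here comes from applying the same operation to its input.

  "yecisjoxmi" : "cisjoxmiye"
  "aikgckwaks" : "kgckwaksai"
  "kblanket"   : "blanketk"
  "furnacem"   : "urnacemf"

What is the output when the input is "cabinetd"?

abinetdc

Looking at the pairs, the operation is to move the last 3 characters to the front (rotate right by 3), then swap the front and back halves of the string.
For "cabinetd", step one produces "etdcabin"; step two turns that into "abinetdc".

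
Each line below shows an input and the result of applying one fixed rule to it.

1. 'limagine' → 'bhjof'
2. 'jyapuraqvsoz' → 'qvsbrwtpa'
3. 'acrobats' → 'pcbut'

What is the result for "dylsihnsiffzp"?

tjiotjggaq

The pattern: shift every letter 1 place forward in the alphabet (wrapping around), then delete the first 3 characters.
On "dylsihnsiffzp": the first step gives "ezmtjiotjggaq", and the second then gives "tjiotjggaq".
(Check on "limagine": → "mjnbhjof" → "bhjof" ✓)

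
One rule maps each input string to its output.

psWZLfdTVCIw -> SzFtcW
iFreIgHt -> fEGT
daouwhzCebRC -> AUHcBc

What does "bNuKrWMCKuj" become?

nkwcU

What's happening: keep every other character starting from the second (positions 2nd, 4th, 6th, ...), then flip the case of every letter.
On "bNuKrWMCKuj": the first step gives "NKWCu", and the second then gives "nkwcU".
(Check on "iFreIgHt": → "Fegt" → "fEGT" ✓)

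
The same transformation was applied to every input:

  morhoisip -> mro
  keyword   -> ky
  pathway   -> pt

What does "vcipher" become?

Rule — keep every other character starting from the first (positions 1st, 3rd, 5th, ...), then delete the last 2 characters.
"vcipher" → "vihr" → "vi".

vi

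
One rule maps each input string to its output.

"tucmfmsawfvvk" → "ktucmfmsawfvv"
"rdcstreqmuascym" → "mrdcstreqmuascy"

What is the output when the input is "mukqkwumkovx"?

xmukqkwumkov

What's happening: move the last character to the front.
So "mukqkwumkovx" becomes "xmukqkwumkov".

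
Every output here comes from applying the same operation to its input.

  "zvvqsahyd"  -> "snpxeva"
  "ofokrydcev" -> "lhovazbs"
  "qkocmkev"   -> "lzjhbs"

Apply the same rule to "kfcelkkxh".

What's happening: delete the first 2 characters, then shift every letter 3 places backward in the alphabet (wrapping around).
On "kfcelkkxh": the first step gives "celkkxh", and the second then gives "zbihhue".
(Check on "qkocmkev": → "ocmkev" → "lzjhbs" ✓)

zbihhue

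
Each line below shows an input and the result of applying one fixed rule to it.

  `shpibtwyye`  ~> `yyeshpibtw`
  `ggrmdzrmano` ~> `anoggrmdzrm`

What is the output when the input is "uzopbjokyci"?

What's happening: move the last 3 characters to the front (rotate right by 3).
Doing the same to "uzopbjokyci": "yciuzopbjok".

yciuzopbjok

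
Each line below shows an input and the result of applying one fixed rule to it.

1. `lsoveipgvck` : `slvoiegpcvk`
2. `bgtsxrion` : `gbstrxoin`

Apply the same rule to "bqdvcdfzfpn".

The pattern: swap each adjacent pair of characters (1↔2, 3↔4, ...).
"bqdvcdfzfpn" → "qbvddczfpfn".

qbvddczfpfn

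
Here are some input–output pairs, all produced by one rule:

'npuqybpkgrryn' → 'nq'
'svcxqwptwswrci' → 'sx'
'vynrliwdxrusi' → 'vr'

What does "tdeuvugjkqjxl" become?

tu

In each case the input is transformed by: keep one character in every 3, starting at position 1 (positions 1st, 4th, 7th, ...), then delete the last 3 characters.
Starting from "tdeuvugjkqjxl": after the first operation, "tugql"; after the second, "tu".
(Check on "npuqybpkgrryn": → "nqprn" → "nq" ✓)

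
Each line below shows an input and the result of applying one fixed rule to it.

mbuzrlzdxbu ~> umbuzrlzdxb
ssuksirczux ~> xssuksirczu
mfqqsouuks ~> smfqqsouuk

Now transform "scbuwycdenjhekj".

Rule — move the last character to the front.
Applying that to "scbuwycdenjhekj" gives "jscbuwycdenjhek".

jscbuwycdenjhek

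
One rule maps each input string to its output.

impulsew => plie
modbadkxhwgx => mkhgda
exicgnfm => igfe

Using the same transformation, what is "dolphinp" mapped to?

nlhd

The rule is to keep every other character starting from the first (positions 1st, 3rd, 5th, ...), then sort the characters into reverse alphabetical order.
Working it through for "dolphinp": intermediate "dlhn", final "nlhd".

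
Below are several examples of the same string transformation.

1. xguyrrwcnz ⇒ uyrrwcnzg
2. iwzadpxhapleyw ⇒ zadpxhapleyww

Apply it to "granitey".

aniteyr

The transformation: delete the first character, then move the first character to the end.
On "granitey": the first step gives "ranitey", and the second then gives "aniteyr".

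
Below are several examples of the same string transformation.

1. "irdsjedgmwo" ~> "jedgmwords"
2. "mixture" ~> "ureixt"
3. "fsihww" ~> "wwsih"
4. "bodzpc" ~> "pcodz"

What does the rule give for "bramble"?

Rule — delete the first character, then move the first 3 characters to the end (rotate left by 3).
For "bramble" the result is "bleram".

bleram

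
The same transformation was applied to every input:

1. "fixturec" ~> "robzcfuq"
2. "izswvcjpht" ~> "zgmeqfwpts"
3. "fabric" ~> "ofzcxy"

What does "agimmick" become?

In each case the input is transformed by: swap the front and back halves of the string, then shift every letter 3 places backward in the alphabet (wrapping around).
"agimmick" → "mickagim" → "jfzhxdfj".

jfzhxdfj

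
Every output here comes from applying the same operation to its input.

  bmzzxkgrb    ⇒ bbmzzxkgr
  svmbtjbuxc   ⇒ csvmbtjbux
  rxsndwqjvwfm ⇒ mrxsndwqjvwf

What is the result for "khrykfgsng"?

Rule — move the last character to the front.
So "khrykfgsng" becomes "gkhrykfgsn".

gkhrykfgsn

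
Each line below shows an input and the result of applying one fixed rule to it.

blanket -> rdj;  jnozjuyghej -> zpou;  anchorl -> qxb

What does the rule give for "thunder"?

Rule — shift every letter 10 places backward in the alphabet (wrapping around), then keep one character in every 3, starting at position 1 (positions 1st, 4th, 7th, ...).
On "thunder": the first step gives "jxkdtuh", and the second then gives "jdh".

jdh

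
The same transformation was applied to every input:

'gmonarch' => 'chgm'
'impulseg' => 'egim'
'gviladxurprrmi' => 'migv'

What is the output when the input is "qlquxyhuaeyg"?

In each case the input is transformed by: move the last 2 characters to the front (rotate right by 2), then keep only the first 4 characters.
Applying both steps to "qlquxyhuaeyg": "ygqlquxyhuae", then "ygql".

ygql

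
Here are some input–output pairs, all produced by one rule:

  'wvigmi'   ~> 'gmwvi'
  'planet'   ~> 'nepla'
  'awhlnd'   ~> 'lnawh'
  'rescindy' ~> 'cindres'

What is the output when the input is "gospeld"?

pelgos

Rule — delete the last character, then move the first 3 characters to the end (rotate left by 3).
Applying that to "gospeld" gives "pelgos".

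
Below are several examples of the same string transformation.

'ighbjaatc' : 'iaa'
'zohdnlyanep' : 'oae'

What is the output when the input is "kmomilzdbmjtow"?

Rule — keep only the vowels.
"kmomilzdbmjtow" → "oio".

oio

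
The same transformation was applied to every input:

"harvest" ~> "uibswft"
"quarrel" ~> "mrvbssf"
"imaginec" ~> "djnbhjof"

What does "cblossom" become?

ndcmpttp

In each case the input is transformed by: move the last character to the front, then shift every letter 1 place forward in the alphabet (wrapping around).
Doing the same to "cblossom": "ndcmpttp".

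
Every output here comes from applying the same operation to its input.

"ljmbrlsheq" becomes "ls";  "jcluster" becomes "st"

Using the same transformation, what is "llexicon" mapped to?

ic

Rule — swap the front and back halves of the string, then keep only the first 2 characters.
For "llexicon" the result is "ic".
(Check on "jcluster": → "sterjclu" → "st" ✓)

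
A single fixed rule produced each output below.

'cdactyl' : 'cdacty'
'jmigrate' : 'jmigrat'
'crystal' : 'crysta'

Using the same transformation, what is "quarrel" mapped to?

Rule — delete the last character.
On "quarrel" that produces "quarre".

quarre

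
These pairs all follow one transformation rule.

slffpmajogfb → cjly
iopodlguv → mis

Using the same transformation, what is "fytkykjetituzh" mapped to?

qhqr

The pattern: keep one character in every 3, starting at position 3 (positions 3rd, 6th, 9th, ...), then shift every letter 3 places backward in the alphabet (wrapping around).
Applying both steps to "fytkykjetituzh": "tktu", then "qhqr".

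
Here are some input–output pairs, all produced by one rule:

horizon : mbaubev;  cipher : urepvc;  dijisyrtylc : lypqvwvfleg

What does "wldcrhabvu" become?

In each case the input is transformed by: move the last 3 characters to the front (rotate right by 3), then shift every letter 13 places forward in the alphabet (wrapping around) — i.e. ROT13.
Doing the same to "wldcrhabvu": "oihjyqpeun".

oihjyqpeun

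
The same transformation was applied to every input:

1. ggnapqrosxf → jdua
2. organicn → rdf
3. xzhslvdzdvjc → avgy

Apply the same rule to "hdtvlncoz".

kyf

Each output is the input with this applied: keep one character in every 3, starting at position 1 (positions 1st, 4th, 7th, ...), then shift every letter 3 places forward in the alphabet (wrapping around).
Starting from "hdtvlncoz": after the first operation, "hvc"; after the second, "kyf".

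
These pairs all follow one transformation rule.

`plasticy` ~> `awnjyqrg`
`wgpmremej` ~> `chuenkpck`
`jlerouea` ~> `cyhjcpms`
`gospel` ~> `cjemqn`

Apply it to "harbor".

mpfypz

What's happening: move the last 2 characters to the front (rotate right by 2), then shift every letter 2 places backward in the alphabet (wrapping around).
Starting from "harbor": after the first operation, "orharb"; after the second, "mpfypz".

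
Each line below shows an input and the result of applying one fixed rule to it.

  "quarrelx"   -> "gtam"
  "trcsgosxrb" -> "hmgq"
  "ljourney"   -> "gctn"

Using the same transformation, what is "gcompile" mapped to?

Looking at the pairs, the operation is to shift every letter 11 places backward in the alphabet (wrapping around), then keep only the last 4 characters.
Applying that to "gcompile" gives "exat".

exat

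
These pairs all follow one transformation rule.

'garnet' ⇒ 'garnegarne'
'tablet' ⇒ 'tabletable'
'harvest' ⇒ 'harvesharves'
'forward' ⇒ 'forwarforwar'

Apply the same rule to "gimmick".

gimmicgimmic

What's happening: delete the last character, then write the whole string twice.
"gimmick" → "gimmic" → "gimmicgimmic".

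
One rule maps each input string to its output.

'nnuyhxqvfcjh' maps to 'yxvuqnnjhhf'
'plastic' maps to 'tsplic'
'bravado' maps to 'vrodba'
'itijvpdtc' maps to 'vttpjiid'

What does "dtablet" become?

ttledb

In each case the input is transformed by: sort the characters into reverse alphabetical order, then delete the last character.
"dtablet" → "ttledba" → "ttledb".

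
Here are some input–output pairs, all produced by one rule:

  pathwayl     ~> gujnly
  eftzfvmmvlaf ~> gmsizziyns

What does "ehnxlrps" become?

The pattern: shift every letter 13 places forward in the alphabet (wrapping around) — i.e. ROT13, then delete the first 2 characters.
"ehnxlrps" → "ruakyecf" → "akyecf".
(Check on "pathwayl": → "cngujnly" → "gujnly" ✓)

akyecf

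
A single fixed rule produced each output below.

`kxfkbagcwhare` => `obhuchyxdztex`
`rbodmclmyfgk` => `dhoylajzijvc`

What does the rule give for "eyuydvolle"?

ibbvrvasli

Rule — shift every letter 3 places backward in the alphabet (wrapping around), then move the last 2 characters to the front (rotate right by 2).
Working it through for "eyuydvolle": intermediate "bvrvasliib", final "ibbvrvasli".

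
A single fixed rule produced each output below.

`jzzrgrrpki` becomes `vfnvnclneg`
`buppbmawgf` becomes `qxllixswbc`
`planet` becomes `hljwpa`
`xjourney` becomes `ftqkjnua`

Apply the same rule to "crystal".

nyouwph

In each case the input is transformed by: shift every letter 4 places backward in the alphabet (wrapping around), then swap each adjacent pair of characters (1↔2, 3↔4, ...).
On "crystal": the first step gives "ynuopwh", and the second then gives "nyouwph".
(Check on "planet": → "lhwjap" → "hljwpa" ✓)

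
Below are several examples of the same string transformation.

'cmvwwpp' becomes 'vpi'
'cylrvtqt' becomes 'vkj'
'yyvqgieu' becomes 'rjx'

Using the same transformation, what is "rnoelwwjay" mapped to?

kxpr

Each output is the input with this applied: keep one character in every 3, starting at position 1 (positions 1st, 4th, 7th, ...), then shift every letter 7 places backward in the alphabet (wrapping around).
Working it through for "rnoelwwjay": intermediate "rewy", final "kxpr".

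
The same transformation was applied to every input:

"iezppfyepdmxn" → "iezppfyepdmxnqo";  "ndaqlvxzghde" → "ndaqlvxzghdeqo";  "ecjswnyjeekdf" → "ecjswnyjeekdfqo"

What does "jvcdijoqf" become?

What's happening: append "qo".
For "jvcdijoqf" the result is "jvcdijoqfqo".

jvcdijoqfqo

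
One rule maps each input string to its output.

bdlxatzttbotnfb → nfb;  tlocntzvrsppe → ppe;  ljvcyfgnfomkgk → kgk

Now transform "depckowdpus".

What's happening: keep only the last 3 characters.
Doing the same to "depckowdpus": "pus".

pus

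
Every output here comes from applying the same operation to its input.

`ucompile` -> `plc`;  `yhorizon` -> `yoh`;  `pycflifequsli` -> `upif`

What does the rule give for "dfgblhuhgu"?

uhf

Rule — sort the characters into reverse alphabetical order, then keep one character in every 3, starting at position 2 (positions 2nd, 5th, 8th, ...).
"dfgblhuhgu" → "uulhhggfdb" → "uhf".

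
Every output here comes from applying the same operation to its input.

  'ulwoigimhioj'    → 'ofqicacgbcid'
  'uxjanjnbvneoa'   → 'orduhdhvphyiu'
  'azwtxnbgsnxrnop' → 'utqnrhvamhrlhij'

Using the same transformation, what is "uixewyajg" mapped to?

ocryqsuda

What's happening: shift every letter 6 places backward in the alphabet (wrapping around).
So "uixewyajg" becomes "ocryqsuda".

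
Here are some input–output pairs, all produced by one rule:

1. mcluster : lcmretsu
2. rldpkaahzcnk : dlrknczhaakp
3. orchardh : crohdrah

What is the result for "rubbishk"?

burkhsib

What's happening: reverse the string, then move the last 3 characters to the front (rotate right by 3).
Working it through for "rubbishk": intermediate "khsibbur", final "burkhsib".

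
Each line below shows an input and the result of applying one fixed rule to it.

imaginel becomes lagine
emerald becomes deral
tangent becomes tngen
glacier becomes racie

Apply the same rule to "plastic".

casti

The pattern: delete the first 2 characters, then move the last character to the front.
"plastic" → "astic" → "casti".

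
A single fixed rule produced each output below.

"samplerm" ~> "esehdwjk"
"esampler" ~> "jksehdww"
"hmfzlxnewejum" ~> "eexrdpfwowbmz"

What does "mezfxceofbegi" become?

Rule — shift every letter 8 places backward in the alphabet (wrapping around), then swap the first and last characters.
Applying both steps to "mezfxceofbegi": "ewrxpuwgxtwya", then "awrxpuwgxtwye".
(Check on "esampler": → "wksehdwj" → "jksehdww" ✓)

awrxpuwgxtwye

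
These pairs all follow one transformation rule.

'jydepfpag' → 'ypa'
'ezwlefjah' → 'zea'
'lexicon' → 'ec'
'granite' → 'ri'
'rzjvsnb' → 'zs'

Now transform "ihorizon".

hin

Rule — keep one character in every 3, starting at position 2 (positions 2nd, 5th, 8th, ...).
So "ihorizon" becomes "hin".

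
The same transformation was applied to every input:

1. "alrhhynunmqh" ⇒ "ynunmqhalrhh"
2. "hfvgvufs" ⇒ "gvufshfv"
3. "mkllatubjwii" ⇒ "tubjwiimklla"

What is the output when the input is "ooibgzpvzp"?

gzpvzpooib

Looking at the pairs, the operation is to move the last character to the front, then swap the front and back halves of the string.
Starting from "ooibgzpvzp": after the first operation, "pooibgzpvz"; after the second, "gzpvzpooib".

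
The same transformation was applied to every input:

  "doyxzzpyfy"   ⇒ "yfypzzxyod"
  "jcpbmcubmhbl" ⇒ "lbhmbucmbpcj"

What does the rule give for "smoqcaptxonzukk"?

kkuznoxtpacqoms

The pattern: reverse the string.
On "smoqcaptxonzukk" that produces "kkuznoxtpacqoms".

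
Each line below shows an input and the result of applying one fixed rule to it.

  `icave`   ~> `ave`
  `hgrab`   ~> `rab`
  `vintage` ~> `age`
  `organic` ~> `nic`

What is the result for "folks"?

Looking at the pairs, the operation is to keep only the last 3 characters.
So "folks" becomes "lks".

lks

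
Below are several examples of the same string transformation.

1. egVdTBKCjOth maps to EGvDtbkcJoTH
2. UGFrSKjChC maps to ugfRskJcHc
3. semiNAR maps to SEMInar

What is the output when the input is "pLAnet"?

Each output is the input with this applied: flip the case of every letter.
Applying that to "pLAnet" gives "PlaNET".

PlaNET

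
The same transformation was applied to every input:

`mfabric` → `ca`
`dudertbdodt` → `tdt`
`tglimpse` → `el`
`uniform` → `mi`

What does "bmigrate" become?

Looking at the pairs, the operation is to move the last 3 characters to the front (rotate right by 3), then keep one character in every 3, starting at position 3 (positions 3rd, 6th, 9th, ...).
Applying that to "bmigrate" gives "ei".

ei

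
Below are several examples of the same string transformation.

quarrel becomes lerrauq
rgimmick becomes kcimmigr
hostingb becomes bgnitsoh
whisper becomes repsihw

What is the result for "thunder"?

In each case the input is transformed by: reverse the string.
So "thunder" becomes "rednuht".

rednuht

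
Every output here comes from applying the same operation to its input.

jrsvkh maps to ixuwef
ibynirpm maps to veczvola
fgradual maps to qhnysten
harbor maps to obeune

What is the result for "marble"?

oyrzne

Rule — swap the front and back halves of the string, then shift every letter 13 places forward in the alphabet (wrapping around) — i.e. ROT13.
"marble" → "oyrzne".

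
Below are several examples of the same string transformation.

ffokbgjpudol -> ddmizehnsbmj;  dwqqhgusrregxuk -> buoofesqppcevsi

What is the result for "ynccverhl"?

In each case the input is transformed by: shift every letter 2 places backward in the alphabet (wrapping around).
So "ynccverhl" becomes "wlaatcpfj".

wlaatcpfj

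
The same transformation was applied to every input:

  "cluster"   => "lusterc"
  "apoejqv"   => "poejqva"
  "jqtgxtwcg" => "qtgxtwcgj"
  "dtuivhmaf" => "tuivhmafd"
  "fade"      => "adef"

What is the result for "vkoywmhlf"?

What's happening: move the first character to the end.
For "vkoywmhlf" the result is "koywmhlfv".

koywmhlfv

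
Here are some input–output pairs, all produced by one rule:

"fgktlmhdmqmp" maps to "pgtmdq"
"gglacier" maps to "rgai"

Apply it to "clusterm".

Rule — move the last character to the front, then keep every other character starting from the first (positions 1st, 3rd, 5th, ...).
For "clusterm", step one produces "mcluster"; step two turns that into "mlse".

mlse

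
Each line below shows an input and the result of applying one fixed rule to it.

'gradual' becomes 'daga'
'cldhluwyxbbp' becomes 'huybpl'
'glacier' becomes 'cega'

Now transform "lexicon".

iolx

The rule is to move the first 3 characters to the end (rotate left by 3), then keep every other character starting from the first (positions 1st, 3rd, 5th, ...).
For "lexicon", step one produces "iconlex"; step two turns that into "iolx".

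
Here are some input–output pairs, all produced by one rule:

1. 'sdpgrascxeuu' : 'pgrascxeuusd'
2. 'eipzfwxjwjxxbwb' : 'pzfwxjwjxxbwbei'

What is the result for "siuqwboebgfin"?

uqwboebgfinsi

Looking at the pairs, the operation is to move the first 2 characters to the end (rotate left by 2).
Applying that to "siuqwboebgfin" gives "uqwboebgfinsi".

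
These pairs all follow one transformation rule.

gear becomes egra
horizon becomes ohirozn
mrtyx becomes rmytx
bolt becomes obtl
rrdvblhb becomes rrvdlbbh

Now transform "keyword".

ekwyrod

The transformation: swap each adjacent pair of characters (1↔2, 3↔4, ...).
Doing the same to "keyword": "ekwyrod".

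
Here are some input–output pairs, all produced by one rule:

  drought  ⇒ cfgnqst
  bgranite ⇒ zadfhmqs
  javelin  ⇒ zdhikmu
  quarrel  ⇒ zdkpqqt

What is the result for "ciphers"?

The rule is to sort the characters into alphabetical order, then shift every letter 1 place backward in the alphabet (wrapping around).
Starting from "ciphers": after the first operation, "cehiprs"; after the second, "bdghoqr".

bdghoqr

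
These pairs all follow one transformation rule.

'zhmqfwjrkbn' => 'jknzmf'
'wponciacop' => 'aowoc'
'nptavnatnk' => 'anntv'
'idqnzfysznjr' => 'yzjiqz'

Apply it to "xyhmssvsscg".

What's happening: keep every other character starting from the first (positions 1st, 3rd, 5th, ...), then move the first 3 characters to the end (rotate left by 3).
Applying both steps to "xyhmssvsscg": "xhsvsg", then "vsgxhs".

vsgxhs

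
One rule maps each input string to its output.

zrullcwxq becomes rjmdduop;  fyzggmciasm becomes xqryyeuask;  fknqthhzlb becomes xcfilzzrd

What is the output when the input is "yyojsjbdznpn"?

The pattern: delete the last character, then shift every letter 8 places backward in the alphabet (wrapping around).
Working it through for "yyojsjbdznpn": intermediate "yyojsjbdznp", final "qqgbkbtvrfh".

qqgbkbtvrfh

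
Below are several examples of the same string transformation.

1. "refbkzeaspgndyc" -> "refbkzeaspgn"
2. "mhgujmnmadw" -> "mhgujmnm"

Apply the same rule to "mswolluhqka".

mswolluh

The transformation: delete the last 3 characters.
"mswolluhqka" → "mswolluh".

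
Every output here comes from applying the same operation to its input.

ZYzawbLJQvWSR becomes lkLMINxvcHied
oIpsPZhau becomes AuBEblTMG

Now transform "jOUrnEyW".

VagDZqKi

What's happening: shift every letter 12 places forward in the alphabet (wrapping around), then flip the case of every letter.
Working it through for "jOUrnEyW": intermediate "vAGdzQkI", final "VagDZqKi".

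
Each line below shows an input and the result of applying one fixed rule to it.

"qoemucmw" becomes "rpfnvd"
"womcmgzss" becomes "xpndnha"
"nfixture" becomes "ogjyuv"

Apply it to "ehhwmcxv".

fiixnd

In each case the input is transformed by: shift every letter 1 place forward in the alphabet (wrapping around), then delete the last 2 characters.
Working it through for "ehhwmcxv": intermediate "fiixndyw", final "fiixnd".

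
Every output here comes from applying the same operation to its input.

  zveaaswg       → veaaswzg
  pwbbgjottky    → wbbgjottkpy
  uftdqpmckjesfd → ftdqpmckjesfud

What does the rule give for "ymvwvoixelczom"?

mvwvoixelczoym

What's happening: swap the first and last characters, then move the first character to the end.
"ymvwvoixelczom" → "mmvwvoixelczoy" → "mvwvoixelczoym".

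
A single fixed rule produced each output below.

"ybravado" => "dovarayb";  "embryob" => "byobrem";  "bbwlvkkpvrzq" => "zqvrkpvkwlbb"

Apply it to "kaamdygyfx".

The transformation: swap each adjacent pair of characters (1↔2, 3↔4, ...), then reverse the string.
Applying that to "kaamdygyfx" gives "fxgydyamka".

fxgydyamka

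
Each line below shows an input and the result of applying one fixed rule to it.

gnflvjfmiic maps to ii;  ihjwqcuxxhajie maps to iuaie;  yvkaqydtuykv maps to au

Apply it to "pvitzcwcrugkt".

The rule is to keep only the vowels.
"pvitzcwcrugkt" → "iu".

iu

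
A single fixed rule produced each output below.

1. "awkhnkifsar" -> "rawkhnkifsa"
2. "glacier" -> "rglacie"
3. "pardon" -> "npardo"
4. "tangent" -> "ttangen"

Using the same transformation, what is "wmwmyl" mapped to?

lwmwmy

The pattern: move the last character to the front.
So "wmwmyl" becomes "lwmwmy".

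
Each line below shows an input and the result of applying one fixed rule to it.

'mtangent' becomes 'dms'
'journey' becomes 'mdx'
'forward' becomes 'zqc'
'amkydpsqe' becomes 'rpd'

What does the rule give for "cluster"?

sdq

Each output is the input with this applied: shift every letter 1 place backward in the alphabet (wrapping around), then keep only the last 3 characters.
"cluster" → "bktrsdq" → "sdq".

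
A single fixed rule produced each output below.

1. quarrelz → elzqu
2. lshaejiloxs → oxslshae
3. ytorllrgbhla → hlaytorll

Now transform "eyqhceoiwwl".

The rule is to move the last 3 characters to the front (rotate right by 3), then delete the last 3 characters.
On "eyqhceoiwwl" that produces "wwleyqhc".

wwleyqhc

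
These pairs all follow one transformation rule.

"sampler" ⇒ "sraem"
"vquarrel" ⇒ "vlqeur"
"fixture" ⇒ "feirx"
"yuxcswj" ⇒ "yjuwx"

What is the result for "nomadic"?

The rule is to take characters alternately from the front and the back (1st, last, 2nd, 2nd-last, ...), then delete the last 2 characters.
On "nomadic": the first step gives "ncoimda", and the second then gives "ncoim".
(Check on "sampler": → "sraemlp" → "sraem" ✓)

ncoim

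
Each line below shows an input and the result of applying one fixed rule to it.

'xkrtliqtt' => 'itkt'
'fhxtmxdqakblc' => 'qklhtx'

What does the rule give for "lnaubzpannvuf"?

In each case the input is transformed by: keep every other character starting from the second (positions 2nd, 4th, 6th, ...), then swap the front and back halves of the string.
Working it through for "lnaubzpannvuf": intermediate "nuzanu", final "anunuz".

anunuz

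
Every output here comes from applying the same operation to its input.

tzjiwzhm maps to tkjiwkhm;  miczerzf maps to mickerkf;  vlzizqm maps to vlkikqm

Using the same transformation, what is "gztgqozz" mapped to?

gktgqokk

Each output is the input with this applied: replace every "z" with "k".
Doing the same to "gztgqozz": "gktgqokk".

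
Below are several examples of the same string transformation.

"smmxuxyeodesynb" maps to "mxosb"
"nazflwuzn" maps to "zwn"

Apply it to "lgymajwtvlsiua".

Rule — keep one character in every 3, starting at position 3 (positions 3rd, 6th, 9th, ...).
Applying that to "lgymajwtvlsiua" gives "yjvi".

yjvi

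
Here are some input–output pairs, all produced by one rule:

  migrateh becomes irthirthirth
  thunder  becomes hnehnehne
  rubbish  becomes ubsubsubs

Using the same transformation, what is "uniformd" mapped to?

Each output is the input with this applied: keep every other character starting from the second (positions 2nd, 4th, 6th, ...), then write the whole string 3 times in a row.
"uniformd" → "nfrdnfrdnfrd".

nfrdnfrdnfrd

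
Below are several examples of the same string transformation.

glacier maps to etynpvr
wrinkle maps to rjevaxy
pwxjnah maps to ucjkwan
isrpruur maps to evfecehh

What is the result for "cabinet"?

Rule — move the last character to the front, then shift every letter 13 places forward in the alphabet (wrapping around) — i.e. ROT13.
On "cabinet": the first step gives "tcabine", and the second then gives "gpnovar".

gpnovar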